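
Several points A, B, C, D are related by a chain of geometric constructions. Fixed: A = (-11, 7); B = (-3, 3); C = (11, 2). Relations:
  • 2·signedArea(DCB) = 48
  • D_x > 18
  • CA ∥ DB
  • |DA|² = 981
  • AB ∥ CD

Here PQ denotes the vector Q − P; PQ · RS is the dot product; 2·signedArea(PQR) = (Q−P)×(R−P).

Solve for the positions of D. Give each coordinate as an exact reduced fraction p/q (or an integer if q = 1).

D = (19, -2)

1. D_x = 19  [CA ∥ DB ∩ AB ∥ CD]
2. D_y = -2  [CA ∥ DB ∩ AB ∥ CD]
   → D = (19, -2)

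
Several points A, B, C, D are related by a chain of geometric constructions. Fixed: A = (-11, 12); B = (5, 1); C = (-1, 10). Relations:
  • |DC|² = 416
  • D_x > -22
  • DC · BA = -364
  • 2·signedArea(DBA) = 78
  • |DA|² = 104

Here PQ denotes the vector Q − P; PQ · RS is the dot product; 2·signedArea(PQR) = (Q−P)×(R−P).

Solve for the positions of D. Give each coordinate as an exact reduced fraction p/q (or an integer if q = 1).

D = (-21, 14)

1. D_x = -21  [2·signedArea(DBA) = 78 ∩ DC · BA = -364]
2. D_y = 14  [2·signedArea(DBA) = 78 ∩ DC · BA = -364]
   → D = (-21, 14)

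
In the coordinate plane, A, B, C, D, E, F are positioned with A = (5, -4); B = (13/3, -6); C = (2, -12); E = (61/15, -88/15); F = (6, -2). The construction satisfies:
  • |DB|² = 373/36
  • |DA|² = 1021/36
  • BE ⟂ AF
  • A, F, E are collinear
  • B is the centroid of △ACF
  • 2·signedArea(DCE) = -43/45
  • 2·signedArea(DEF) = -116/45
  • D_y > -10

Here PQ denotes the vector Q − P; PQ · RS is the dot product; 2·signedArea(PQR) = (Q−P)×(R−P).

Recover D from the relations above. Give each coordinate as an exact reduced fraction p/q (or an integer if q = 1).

1. D_x = 19/6  [2·signedArea(DCE) = -43/45 ∩ 2·signedArea(DEF) = -116/45]
2. D_y = -9  [2·signedArea(DCE) = -43/45 ∩ 2·signedArea(DEF) = -116/45]
   → D = (19/6, -9)

D = (19/6, -9)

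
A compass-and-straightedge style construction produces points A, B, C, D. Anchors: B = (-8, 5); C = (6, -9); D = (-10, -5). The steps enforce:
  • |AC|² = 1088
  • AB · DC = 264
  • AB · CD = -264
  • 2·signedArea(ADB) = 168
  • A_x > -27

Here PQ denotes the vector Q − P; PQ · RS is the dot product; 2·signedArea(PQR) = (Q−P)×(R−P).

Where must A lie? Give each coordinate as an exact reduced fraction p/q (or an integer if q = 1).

A = (-26, -1)

1. A_x = -26  [AB · CD = -264 ∩ 2·signedArea(ADB) = 168]
2. A_y = -1  [AB · CD = -264 ∩ 2·signedArea(ADB) = 168]
   → A = (-26, -1)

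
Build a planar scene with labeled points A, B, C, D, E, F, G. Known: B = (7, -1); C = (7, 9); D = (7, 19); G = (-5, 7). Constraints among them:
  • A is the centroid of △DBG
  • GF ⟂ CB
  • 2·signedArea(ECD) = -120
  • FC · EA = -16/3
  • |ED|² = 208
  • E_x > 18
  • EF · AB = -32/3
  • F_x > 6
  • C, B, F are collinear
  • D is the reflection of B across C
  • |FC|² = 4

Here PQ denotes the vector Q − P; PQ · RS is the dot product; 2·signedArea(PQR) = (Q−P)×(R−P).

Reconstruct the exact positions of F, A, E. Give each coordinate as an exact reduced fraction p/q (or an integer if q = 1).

1. F_x = 7  [C, B, F are collinear ∩ GF ⟂ CB]
2. F_y = 7  [C, B, F are collinear ∩ GF ⟂ CB]
   → F = (7, 7)
3. A_x = 3  [A is the centroid of △DBG]
4. A_y = 25/3  [A is the centroid of △DBG]
   → A = (3, 25/3)
5. E_x = 19  [EF · AB = -32/3 ∩ FC · EA = -16/3]
6. E_y = 11  [EF · AB = -32/3 ∩ FC · EA = -16/3]
   → E = (19, 11)

A = (3, 25/3)
E = (19, 11)
F = (7, 7)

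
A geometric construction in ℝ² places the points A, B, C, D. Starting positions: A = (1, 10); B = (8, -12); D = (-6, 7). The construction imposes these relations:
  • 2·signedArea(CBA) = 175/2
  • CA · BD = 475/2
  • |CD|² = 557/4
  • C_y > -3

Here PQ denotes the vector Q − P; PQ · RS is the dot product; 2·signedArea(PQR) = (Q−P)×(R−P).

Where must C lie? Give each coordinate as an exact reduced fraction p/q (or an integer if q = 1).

C = (1, -5/2)

1. C_x = 1  [CA · BD = 475/2 ∩ 2·signedArea(CBA) = 175/2]
2. C_y = -5/2  [CA · BD = 475/2 ∩ 2·signedArea(CBA) = 175/2]
   → C = (1, -5/2)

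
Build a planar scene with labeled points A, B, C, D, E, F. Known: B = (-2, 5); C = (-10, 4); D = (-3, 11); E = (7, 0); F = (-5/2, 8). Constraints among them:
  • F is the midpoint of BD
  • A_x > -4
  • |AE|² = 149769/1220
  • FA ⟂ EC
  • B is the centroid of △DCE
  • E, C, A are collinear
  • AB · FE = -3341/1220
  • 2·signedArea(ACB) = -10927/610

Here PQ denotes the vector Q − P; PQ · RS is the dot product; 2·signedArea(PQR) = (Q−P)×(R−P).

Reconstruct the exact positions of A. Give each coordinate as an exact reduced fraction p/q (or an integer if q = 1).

A = (-2309/610, 774/305)

1. A_x = -2309/610  [E, C, A are collinear ∩ FA ⟂ EC]
2. A_y = 774/305  [E, C, A are collinear ∩ FA ⟂ EC]
   → A = (-2309/610, 774/305)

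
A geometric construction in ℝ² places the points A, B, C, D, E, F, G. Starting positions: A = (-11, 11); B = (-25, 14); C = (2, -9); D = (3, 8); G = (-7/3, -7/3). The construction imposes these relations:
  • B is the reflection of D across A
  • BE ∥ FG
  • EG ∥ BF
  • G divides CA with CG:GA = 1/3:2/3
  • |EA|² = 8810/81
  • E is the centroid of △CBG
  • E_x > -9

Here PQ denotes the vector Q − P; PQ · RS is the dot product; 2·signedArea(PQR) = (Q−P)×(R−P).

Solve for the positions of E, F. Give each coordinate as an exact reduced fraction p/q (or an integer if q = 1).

1. E_x = -76/9  [E is the centroid of △CBG]
2. E_y = 8/9  [E is the centroid of △CBG]
   → E = (-76/9, 8/9)
3. F_x = -170/9  [BE ∥ FG ∩ EG ∥ BF]
4. F_y = 97/9  [BE ∥ FG ∩ EG ∥ BF]
   → F = (-170/9, 97/9)

E = (-76/9, 8/9)
F = (-170/9, 97/9)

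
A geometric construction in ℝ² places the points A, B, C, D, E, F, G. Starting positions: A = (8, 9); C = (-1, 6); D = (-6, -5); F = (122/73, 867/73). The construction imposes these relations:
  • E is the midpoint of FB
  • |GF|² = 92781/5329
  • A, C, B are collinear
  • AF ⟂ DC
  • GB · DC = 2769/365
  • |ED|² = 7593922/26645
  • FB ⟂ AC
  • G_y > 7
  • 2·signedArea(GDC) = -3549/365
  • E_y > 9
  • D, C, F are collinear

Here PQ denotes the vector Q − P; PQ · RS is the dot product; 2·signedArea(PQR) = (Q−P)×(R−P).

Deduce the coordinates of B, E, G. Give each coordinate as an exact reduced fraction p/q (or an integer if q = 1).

1. B_x = 1156/365  [A, C, B are collinear ∩ FB ⟂ AC]
2. B_y = 2697/365  [A, C, B are collinear ∩ FB ⟂ AC]
   → B = (1156/365, 2697/365)
3. E_x = 883/365  [E is the midpoint of FB]
4. E_y = 3516/365  [E is the midpoint of FB]
   → E = (883/365, 3516/365)
5. G_x = 259/365  [2·signedArea(GDC) = -3549/365 ∩ GB · DC = 2769/365]
6. G_y = 2853/365  [2·signedArea(GDC) = -3549/365 ∩ GB · DC = 2769/365]
   → G = (259/365, 2853/365)

B = (1156/365, 2697/365)
E = (883/365, 3516/365)
G = (259/365, 2853/365)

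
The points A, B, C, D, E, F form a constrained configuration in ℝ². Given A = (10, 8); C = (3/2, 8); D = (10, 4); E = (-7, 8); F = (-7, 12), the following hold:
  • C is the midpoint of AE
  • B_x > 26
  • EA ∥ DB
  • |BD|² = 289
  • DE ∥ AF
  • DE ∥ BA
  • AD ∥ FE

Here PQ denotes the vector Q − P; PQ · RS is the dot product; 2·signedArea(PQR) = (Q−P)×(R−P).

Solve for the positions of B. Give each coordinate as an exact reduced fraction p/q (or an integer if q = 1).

1. B_x = 27  [DE ∥ BA ∩ EA ∥ DB]
2. B_y = 4  [DE ∥ BA ∩ EA ∥ DB]
   → B = (27, 4)

B = (27, 4)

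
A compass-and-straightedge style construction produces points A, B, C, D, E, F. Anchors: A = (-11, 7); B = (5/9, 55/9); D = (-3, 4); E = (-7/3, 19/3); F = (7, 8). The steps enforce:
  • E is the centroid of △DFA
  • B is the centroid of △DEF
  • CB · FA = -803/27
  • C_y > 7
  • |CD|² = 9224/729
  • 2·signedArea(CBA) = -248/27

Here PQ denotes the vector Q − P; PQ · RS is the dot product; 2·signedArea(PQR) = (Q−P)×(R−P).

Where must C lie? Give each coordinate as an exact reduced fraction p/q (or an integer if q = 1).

1. C_x = -31/27  [CB · FA = -803/27 ∩ 2·signedArea(CBA) = -248/27]
2. C_y = 190/27  [CB · FA = -803/27 ∩ 2·signedArea(CBA) = -248/27]
   → C = (-31/27, 190/27)

C = (-31/27, 190/27)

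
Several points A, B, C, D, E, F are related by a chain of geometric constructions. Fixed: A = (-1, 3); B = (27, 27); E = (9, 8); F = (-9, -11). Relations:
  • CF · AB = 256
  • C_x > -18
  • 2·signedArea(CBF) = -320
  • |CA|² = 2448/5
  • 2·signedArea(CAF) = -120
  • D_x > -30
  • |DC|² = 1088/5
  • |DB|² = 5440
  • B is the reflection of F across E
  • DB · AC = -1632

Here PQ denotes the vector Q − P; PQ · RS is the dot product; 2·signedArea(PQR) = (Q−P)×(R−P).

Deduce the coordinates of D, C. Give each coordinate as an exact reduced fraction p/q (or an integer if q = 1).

1. C_x = -89/5  [2·signedArea(CBF) = -320 ∩ CF · AB = 256]
2. C_y = -57/5  [2·signedArea(CBF) = -320 ∩ CF · AB = 256]
   → C = (-89/5, -57/5)
3. D_x = -29  [line 84/5·x + 72/5·y + 3948/5 = 0 ∩ |DB|² = 5440]
4. D_y = -21  [line 84/5·x + 72/5·y + 3948/5 = 0 ∩ |DB|² = 5440]
   → D = (-29, -21)

C = (-89/5, -57/5)
D = (-29, -21)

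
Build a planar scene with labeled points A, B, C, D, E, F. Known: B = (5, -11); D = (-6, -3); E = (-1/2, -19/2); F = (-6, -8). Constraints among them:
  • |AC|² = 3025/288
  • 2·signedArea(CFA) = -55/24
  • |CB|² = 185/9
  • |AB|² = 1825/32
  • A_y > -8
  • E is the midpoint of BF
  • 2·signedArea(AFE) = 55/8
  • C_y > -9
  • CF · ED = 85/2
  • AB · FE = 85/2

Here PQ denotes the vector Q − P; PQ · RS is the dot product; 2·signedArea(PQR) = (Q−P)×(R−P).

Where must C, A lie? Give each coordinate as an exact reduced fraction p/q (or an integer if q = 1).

A = (-15/8, -63/8)
C = (4/3, -25/3)

1. A_x = -15/8  [AB · FE = 85/2 ∩ 2·signedArea(AFE) = 55/8]
2. A_y = -63/8  [AB · FE = 85/2 ∩ 2·signedArea(AFE) = 55/8]
   → A = (-15/8, -63/8)
3. C_x = 4/3  [2·signedArea(CFA) = -55/24 ∩ CF · ED = 85/2]
4. C_y = -25/3  [2·signedArea(CFA) = -55/24 ∩ CF · ED = 85/2]
   → C = (4/3, -25/3)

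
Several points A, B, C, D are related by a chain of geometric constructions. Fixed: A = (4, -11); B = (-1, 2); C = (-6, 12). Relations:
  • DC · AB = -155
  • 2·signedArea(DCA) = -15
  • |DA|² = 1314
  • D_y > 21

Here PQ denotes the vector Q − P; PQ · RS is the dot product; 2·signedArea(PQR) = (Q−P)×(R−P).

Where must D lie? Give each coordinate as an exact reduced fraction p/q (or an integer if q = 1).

D = (-11, 22)

1. D_x = -11  [DC · AB = -155 ∩ 2·signedArea(DCA) = -15]
2. D_y = 22  [DC · AB = -155 ∩ 2·signedArea(DCA) = -15]
   → D = (-11, 22)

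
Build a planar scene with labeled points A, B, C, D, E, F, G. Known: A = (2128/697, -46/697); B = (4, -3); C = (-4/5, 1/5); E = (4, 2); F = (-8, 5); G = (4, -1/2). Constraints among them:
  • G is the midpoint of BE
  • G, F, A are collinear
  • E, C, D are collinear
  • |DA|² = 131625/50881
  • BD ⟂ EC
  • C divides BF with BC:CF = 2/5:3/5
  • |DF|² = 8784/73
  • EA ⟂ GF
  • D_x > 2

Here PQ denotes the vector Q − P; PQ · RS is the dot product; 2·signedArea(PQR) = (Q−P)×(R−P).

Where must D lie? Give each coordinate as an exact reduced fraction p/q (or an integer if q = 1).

1. D_x = 172/73  [E, C, D are collinear ∩ BD ⟂ EC]
2. D_y = 101/73  [E, C, D are collinear ∩ BD ⟂ EC]
   → D = (172/73, 101/73)

D = (172/73, 101/73)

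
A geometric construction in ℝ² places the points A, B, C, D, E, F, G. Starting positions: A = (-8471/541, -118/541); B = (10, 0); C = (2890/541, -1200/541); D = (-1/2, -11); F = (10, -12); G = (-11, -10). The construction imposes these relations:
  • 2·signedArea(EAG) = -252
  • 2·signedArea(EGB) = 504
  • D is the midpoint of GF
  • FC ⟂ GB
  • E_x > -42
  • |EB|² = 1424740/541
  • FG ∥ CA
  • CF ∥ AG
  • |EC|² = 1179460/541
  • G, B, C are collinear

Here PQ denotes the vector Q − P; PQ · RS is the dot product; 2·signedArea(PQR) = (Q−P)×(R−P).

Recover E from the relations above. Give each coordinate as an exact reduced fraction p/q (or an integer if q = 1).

E = (-22352/541, -236/541)

1. E_x = -22352/541  [2·signedArea(EGB) = 504 ∩ 2·signedArea(EAG) = -252]
2. E_y = -236/541  [2·signedArea(EGB) = 504 ∩ 2·signedArea(EAG) = -252]
   → E = (-22352/541, -236/541)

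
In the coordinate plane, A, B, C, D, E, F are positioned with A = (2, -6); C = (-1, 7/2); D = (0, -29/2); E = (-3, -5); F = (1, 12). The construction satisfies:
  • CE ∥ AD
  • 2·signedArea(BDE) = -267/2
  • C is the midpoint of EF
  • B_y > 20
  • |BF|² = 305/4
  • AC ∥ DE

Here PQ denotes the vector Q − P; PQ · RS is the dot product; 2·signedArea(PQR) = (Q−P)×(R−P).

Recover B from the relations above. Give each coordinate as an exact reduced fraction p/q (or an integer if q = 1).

B = (3, 41/2)

1. B_x = 3  [line -19/2·x + -3·y + 90 = 0 ∩ |BF|² = 305/4]
2. B_y = 41/2  [line -19/2·x + -3·y + 90 = 0 ∩ |BF|² = 305/4]
   → B = (3, 41/2)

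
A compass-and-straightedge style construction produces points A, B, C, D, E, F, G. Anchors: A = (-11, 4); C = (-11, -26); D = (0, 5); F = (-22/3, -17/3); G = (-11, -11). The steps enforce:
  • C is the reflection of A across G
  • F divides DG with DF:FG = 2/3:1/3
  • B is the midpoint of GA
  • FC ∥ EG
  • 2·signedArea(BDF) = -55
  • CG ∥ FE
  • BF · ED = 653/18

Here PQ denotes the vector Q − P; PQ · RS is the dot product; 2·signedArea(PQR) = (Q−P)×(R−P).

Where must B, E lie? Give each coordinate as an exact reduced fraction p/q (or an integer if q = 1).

B = (-11, -7/2)
E = (-22/3, 28/3)

1. B_x = -11  [B is the midpoint of GA]
2. B_y = -7/2  [B is the midpoint of GA]
   → B = (-11, -7/2)
3. E_x = -22/3  [FC ∥ EG ∩ CG ∥ FE]
4. E_y = 28/3  [FC ∥ EG ∩ CG ∥ FE]
   → E = (-22/3, 28/3)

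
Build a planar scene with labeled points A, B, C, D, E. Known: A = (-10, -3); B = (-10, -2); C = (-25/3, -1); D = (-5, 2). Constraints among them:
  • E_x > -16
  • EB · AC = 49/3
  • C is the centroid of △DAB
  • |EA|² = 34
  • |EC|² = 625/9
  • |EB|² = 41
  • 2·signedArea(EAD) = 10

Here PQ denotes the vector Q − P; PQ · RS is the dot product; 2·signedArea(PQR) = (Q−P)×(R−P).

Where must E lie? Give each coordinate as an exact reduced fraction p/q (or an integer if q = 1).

1. E_x = -15  [EB · AC = 49/3 ∩ 2·signedArea(EAD) = 10]
2. E_y = -6  [EB · AC = 49/3 ∩ 2·signedArea(EAD) = 10]
   → E = (-15, -6)

E = (-15, -6)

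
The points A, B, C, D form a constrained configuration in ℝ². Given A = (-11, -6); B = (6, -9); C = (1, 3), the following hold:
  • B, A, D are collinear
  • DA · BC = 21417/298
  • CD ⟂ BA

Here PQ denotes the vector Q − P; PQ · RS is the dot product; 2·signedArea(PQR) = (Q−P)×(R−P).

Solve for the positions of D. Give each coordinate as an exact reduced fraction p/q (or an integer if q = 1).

1. D_x = -269/298  [B, A, D are collinear ∩ CD ⟂ BA]
2. D_y = -2319/298  [B, A, D are collinear ∩ CD ⟂ BA]
   → D = (-269/298, -2319/298)

D = (-269/298, -2319/298)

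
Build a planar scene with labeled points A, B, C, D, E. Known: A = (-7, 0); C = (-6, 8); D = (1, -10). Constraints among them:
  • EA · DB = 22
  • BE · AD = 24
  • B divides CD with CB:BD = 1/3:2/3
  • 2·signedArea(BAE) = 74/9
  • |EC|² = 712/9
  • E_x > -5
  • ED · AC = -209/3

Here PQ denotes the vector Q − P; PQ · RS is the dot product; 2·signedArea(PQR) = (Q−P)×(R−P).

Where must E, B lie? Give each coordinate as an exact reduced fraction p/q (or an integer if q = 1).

1. E_x = -4  [line -1·x + -8·y + -28/3 = 0 ∩ |EC|² = 712/9]
2. E_y = -2/3  [line -1·x + -8·y + -28/3 = 0 ∩ |EC|² = 712/9]
   → E = (-4, -2/3)
3. B_x = -11/3  [EA · DB = 22 ∩ B divides CD with CB:BD = 1/3:2/3]
4. B_y = 2  [EA · DB = 22 ∩ B divides CD with CB:BD = 1/3:2/3]
   → B = (-11/3, 2)

B = (-11/3, 2)
E = (-4, -2/3)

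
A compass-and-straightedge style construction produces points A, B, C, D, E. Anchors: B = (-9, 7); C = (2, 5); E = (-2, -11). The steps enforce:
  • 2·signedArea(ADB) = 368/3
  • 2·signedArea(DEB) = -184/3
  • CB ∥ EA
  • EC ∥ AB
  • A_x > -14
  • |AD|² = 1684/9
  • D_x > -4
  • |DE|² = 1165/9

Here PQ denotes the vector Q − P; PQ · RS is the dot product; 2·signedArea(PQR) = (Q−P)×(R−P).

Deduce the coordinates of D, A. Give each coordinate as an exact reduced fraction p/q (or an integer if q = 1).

A = (-13, -9)
D = (-3, 1/3)

1. A_x = -13  [EC ∥ AB ∩ CB ∥ EA]
2. A_y = -9  [EC ∥ AB ∩ CB ∥ EA]
   → A = (-13, -9)
3. D_x = -3  [2·signedArea(DEB) = -184/3 ∩ 2·signedArea(ADB) = 368/3]
4. D_y = 1/3  [2·signedArea(DEB) = -184/3 ∩ 2·signedArea(ADB) = 368/3]
   → D = (-3, 1/3)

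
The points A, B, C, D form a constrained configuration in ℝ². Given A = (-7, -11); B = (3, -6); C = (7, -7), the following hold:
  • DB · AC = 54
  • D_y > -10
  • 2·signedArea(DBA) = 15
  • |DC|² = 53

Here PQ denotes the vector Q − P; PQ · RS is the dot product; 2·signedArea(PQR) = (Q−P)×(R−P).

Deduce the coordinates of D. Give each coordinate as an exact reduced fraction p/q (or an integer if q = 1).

D = (0, -9)

1. D_x = 0  [2·signedArea(DBA) = 15 ∩ DB · AC = 54]
2. D_y = -9  [2·signedArea(DBA) = 15 ∩ DB · AC = 54]
   → D = (0, -9)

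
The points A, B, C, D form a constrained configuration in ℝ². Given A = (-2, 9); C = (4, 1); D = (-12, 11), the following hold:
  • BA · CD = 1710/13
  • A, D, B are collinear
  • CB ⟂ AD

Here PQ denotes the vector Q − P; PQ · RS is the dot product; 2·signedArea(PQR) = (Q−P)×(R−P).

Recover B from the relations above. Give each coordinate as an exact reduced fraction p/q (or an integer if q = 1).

B = (69/13, 98/13)

1. B_x = 69/13  [A, D, B are collinear ∩ CB ⟂ AD]
2. B_y = 98/13  [A, D, B are collinear ∩ CB ⟂ AD]
   → B = (69/13, 98/13)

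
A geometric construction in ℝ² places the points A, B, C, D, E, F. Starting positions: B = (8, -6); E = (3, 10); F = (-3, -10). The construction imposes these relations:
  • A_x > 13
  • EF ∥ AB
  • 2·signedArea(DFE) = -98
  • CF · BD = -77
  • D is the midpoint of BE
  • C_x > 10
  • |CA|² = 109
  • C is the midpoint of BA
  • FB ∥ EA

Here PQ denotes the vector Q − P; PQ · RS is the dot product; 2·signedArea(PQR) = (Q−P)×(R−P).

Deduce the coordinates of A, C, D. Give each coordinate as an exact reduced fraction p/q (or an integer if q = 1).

A = (14, 14)
C = (11, 4)
D = (11/2, 2)

1. A_x = 14  [EF ∥ AB ∩ FB ∥ EA]
2. A_y = 14  [EF ∥ AB ∩ FB ∥ EA]
   → A = (14, 14)
3. C_x = 11  [C is the midpoint of BA]
4. C_y = 4  [C is the midpoint of BA]
   → C = (11, 4)
5. D_x = 11/2  [D is the midpoint of BE]
6. D_y = 2  [D is the midpoint of BE]
   → D = (11/2, 2)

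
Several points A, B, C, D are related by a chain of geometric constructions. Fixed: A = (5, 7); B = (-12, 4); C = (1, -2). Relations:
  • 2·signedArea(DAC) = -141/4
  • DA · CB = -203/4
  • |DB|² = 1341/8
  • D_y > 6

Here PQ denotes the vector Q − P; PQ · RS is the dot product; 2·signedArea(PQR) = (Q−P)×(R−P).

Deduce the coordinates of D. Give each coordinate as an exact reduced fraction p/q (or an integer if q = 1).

D = (3/4, 25/4)

1. D_x = 3/4  [2·signedArea(DAC) = -141/4 ∩ DA · CB = -203/4]
2. D_y = 25/4  [2·signedArea(DAC) = -141/4 ∩ DA · CB = -203/4]
   → D = (3/4, 25/4)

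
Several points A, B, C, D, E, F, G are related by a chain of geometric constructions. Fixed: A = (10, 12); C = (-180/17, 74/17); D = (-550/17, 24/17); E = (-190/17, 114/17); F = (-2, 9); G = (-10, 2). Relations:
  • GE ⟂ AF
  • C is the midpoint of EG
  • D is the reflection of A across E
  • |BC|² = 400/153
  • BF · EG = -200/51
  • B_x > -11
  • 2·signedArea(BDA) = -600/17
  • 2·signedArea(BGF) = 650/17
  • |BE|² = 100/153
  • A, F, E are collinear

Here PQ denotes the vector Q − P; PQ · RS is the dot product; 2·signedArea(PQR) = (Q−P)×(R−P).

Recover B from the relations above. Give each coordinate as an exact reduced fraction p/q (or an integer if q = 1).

B = (-560/51, 302/51)

1. B_x = -560/51  [2·signedArea(BDA) = -600/17 ∩ 2·signedArea(BGF) = 650/17]
2. B_y = 302/51  [2·signedArea(BDA) = -600/17 ∩ 2·signedArea(BGF) = 650/17]
   → B = (-560/51, 302/51)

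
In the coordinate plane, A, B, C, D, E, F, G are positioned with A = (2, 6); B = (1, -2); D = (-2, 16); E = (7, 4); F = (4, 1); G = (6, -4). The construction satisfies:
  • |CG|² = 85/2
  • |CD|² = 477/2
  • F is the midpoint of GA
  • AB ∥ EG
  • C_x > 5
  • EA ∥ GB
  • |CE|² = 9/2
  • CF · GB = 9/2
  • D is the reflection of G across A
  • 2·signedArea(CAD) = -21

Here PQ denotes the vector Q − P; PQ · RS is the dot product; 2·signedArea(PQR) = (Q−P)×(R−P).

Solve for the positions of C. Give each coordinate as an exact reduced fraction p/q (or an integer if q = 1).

C = (11/2, 5/2)

1. C_x = 11/2  [CF · GB = 9/2 ∩ 2·signedArea(CAD) = -21]
2. C_y = 5/2  [CF · GB = 9/2 ∩ 2·signedArea(CAD) = -21]
   → C = (11/2, 5/2)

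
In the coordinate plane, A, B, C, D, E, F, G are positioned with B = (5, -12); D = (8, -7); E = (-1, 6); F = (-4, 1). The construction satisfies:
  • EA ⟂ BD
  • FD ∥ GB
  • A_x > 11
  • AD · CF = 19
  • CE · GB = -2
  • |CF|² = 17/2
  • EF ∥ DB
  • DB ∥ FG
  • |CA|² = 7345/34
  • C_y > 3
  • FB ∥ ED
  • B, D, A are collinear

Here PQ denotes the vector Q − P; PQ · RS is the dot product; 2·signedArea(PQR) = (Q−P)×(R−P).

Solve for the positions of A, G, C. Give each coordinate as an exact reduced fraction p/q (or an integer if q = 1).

1. A_x = 193/17  [B, D, A are collinear ∩ EA ⟂ BD]
2. A_y = -24/17  [B, D, A are collinear ∩ EA ⟂ BD]
   → A = (193/17, -24/17)
3. G_x = -7  [FD ∥ GB ∩ DB ∥ FG]
4. G_y = -4  [FD ∥ GB ∩ DB ∥ FG]
   → G = (-7, -4)
5. C_x = -5/2  [CE · GB = -2 ∩ AD · CF = 19]
6. C_y = 7/2  [CE · GB = -2 ∩ AD · CF = 19]
   → C = (-5/2, 7/2)

A = (193/17, -24/17)
C = (-5/2, 7/2)
G = (-7, -4)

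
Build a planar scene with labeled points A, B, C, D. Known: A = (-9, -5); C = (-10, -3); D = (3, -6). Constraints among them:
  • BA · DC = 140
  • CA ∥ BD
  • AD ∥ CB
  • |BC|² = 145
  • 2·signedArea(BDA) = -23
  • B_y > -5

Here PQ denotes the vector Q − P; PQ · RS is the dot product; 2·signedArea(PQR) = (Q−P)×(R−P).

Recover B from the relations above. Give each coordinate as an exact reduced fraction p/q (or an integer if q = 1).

B = (2, -4)

1. B_x = 2  [CA ∥ BD ∩ AD ∥ CB]
2. B_y = -4  [CA ∥ BD ∩ AD ∥ CB]
   → B = (2, -4)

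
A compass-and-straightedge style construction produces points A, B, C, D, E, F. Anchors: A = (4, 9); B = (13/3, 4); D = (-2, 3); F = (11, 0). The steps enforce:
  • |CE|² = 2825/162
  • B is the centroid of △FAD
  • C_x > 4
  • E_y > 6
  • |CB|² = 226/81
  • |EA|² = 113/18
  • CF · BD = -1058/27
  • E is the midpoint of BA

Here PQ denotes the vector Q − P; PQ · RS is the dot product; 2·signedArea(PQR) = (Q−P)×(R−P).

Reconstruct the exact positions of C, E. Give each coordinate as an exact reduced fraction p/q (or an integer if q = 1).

1. C_x = 40/9  [line 19/3·x + 1·y + -823/27 = 0 ∩ |CB|² = 226/81]
2. C_y = 7/3  [line 19/3·x + 1·y + -823/27 = 0 ∩ |CB|² = 226/81]
   → C = (40/9, 7/3)
3. E_x = 25/6  [E is the midpoint of BA]
4. E_y = 13/2  [E is the midpoint of BA]
   → E = (25/6, 13/2)

C = (40/9, 7/3)
E = (25/6, 13/2)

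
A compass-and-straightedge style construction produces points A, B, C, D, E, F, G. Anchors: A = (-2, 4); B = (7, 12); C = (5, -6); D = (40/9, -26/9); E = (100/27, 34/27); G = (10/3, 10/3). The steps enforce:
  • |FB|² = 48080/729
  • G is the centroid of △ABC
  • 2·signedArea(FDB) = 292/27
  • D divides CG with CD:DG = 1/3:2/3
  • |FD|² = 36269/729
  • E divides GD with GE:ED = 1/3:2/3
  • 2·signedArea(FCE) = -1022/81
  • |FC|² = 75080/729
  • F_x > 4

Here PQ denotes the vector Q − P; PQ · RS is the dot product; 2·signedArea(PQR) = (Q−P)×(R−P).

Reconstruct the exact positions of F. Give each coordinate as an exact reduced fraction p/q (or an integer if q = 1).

F = (133/27, 112/27)

1. F_x = 133/27  [2·signedArea(FCE) = -1022/81 ∩ 2·signedArea(FDB) = 292/27]
2. F_y = 112/27  [2·signedArea(FCE) = -1022/81 ∩ 2·signedArea(FDB) = 292/27]
   → F = (133/27, 112/27)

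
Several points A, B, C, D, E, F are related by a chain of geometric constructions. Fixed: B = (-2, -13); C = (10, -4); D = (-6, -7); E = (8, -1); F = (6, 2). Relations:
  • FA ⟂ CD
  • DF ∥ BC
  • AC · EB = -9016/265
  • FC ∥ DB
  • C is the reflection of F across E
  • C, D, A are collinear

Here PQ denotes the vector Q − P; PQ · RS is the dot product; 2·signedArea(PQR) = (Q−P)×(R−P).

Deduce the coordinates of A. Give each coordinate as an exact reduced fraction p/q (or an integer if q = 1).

1. A_x = 1914/265  [C, D, A are collinear ∩ FA ⟂ CD]
2. A_y = -1198/265  [C, D, A are collinear ∩ FA ⟂ CD]
   → A = (1914/265, -1198/265)

A = (1914/265, -1198/265)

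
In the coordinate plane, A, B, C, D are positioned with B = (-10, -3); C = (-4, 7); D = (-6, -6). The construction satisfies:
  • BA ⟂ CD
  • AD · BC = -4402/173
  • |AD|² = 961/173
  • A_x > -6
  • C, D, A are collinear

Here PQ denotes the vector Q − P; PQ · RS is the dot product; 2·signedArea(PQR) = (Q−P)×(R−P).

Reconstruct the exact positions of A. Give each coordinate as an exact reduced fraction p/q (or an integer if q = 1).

1. A_x = -976/173  [C, D, A are collinear ∩ BA ⟂ CD]
2. A_y = -635/173  [C, D, A are collinear ∩ BA ⟂ CD]
   → A = (-976/173, -635/173)

A = (-976/173, -635/173)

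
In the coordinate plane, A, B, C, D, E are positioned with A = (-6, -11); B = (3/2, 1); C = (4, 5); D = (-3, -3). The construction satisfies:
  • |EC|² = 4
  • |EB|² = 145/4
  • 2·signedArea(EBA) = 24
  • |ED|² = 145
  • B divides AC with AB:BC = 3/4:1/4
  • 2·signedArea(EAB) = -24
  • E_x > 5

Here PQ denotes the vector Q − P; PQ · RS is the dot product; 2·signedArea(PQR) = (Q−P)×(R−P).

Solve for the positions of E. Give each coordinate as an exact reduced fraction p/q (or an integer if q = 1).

1. E_x = 6  [line -12·x + 15/2·y + 69/2 = 0 ∩ |EC|² = 4]
2. E_y = 5  [line -12·x + 15/2·y + 69/2 = 0 ∩ |EC|² = 4]
   → E = (6, 5)

E = (6, 5)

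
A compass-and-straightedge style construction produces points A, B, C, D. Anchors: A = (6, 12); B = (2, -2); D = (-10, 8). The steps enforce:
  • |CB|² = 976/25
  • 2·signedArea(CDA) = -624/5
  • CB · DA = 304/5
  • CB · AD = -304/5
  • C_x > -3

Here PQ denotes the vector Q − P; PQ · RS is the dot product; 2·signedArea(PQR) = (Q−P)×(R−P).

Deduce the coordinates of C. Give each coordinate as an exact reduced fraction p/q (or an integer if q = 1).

C = (-14/5, 2)

1. C_x = -14/5  [CB · AD = -304/5 ∩ 2·signedArea(CDA) = -624/5]
2. C_y = 2  [CB · AD = -304/5 ∩ 2·signedArea(CDA) = -624/5]
   → C = (-14/5, 2)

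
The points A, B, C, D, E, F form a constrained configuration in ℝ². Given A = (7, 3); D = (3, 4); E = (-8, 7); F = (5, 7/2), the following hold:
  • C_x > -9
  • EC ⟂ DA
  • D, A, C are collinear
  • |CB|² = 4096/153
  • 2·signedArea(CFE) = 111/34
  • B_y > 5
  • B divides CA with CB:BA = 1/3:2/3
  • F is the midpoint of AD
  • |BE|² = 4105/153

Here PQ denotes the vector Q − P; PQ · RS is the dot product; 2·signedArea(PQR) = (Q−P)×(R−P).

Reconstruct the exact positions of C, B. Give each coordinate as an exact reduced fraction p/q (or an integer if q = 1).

B = (-155/51, 281/51)
C = (-137/17, 115/17)

1. C_x = -137/17  [D, A, C are collinear ∩ EC ⟂ DA]
2. C_y = 115/17  [D, A, C are collinear ∩ EC ⟂ DA]
   → C = (-137/17, 115/17)
3. B_x = -155/51  [B divides CA with CB:BA = 1/3:2/3]
4. B_y = 281/51  [B divides CA with CB:BA = 1/3:2/3]
   → B = (-155/51, 281/51)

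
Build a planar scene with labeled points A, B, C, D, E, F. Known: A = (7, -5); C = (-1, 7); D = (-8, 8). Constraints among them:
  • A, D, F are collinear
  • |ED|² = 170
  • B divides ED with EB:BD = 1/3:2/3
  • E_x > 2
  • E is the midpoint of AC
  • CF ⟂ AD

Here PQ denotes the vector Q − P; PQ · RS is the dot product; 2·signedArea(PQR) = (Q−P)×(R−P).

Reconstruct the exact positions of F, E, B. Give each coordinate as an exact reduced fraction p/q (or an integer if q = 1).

B = (-2/3, 10/3)
E = (3, 1)
F = (-691/197, 809/197)

1. F_x = -691/197  [A, D, F are collinear ∩ CF ⟂ AD]
2. F_y = 809/197  [A, D, F are collinear ∩ CF ⟂ AD]
   → F = (-691/197, 809/197)
3. E_x = 3  [E is the midpoint of AC]
4. E_y = 1  [E is the midpoint of AC]
   → E = (3, 1)
5. B_x = -2/3  [B divides ED with EB:BD = 1/3:2/3]
6. B_y = 10/3  [B divides ED with EB:BD = 1/3:2/3]
   → B = (-2/3, 10/3)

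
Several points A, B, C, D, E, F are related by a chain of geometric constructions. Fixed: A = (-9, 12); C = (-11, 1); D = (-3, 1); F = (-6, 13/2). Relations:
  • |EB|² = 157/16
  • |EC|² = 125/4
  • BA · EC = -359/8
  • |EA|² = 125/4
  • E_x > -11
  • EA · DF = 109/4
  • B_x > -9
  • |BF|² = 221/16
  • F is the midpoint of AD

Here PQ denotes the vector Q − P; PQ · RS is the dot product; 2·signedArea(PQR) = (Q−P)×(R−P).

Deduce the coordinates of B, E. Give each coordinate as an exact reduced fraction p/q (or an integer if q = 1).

1. E_x = -10  [line 3·x + -11/2·y + 263/4 = 0 ∩ |EC|² = 125/4]
2. E_y = 13/2  [line 3·x + -11/2·y + 263/4 = 0 ∩ |EC|² = 125/4]
   → E = (-10, 13/2)
3. B_x = -17/2  [line 1·x + 11/2·y + -97/8 = 0 ∩ |EB|² = 157/16]
4. B_y = 15/4  [line 1·x + 11/2·y + -97/8 = 0 ∩ |EB|² = 157/16]
   → B = (-17/2, 15/4)

B = (-17/2, 15/4)
E = (-10, 13/2)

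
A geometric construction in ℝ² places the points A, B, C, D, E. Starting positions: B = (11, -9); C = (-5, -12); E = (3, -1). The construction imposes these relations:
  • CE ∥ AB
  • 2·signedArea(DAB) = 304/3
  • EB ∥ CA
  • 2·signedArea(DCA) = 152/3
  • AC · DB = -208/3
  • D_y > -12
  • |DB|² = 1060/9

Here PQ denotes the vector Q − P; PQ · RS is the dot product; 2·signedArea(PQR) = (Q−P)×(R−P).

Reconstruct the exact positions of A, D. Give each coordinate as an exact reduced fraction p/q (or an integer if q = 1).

1. A_x = 3  [CE ∥ AB ∩ EB ∥ CA]
2. A_y = -20  [CE ∥ AB ∩ EB ∥ CA]
   → A = (3, -20)
3. D_x = 1/3  [2·signedArea(DCA) = 152/3 ∩ 2·signedArea(DAB) = 304/3]
4. D_y = -11  [2·signedArea(DCA) = 152/3 ∩ 2·signedArea(DAB) = 304/3]
   → D = (1/3, -11)

A = (3, -20)
D = (1/3, -11)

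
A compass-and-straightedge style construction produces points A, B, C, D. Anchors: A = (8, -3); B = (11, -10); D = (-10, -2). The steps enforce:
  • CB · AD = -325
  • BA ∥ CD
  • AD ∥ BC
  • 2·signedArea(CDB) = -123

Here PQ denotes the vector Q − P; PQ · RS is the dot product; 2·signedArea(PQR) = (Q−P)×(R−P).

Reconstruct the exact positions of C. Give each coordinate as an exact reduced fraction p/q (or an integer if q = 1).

1. C_x = -7  [BA ∥ CD ∩ AD ∥ BC]
2. C_y = -9  [BA ∥ CD ∩ AD ∥ BC]
   → C = (-7, -9)

C = (-7, -9)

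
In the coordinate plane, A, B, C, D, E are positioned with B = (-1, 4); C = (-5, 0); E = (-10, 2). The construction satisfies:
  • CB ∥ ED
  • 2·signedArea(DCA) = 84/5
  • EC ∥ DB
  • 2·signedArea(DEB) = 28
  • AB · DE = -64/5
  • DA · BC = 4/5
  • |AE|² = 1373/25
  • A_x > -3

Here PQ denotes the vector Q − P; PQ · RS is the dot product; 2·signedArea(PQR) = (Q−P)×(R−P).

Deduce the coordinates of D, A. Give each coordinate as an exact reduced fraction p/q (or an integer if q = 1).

1. D_x = -6  [EC ∥ DB ∩ CB ∥ ED]
2. D_y = 6  [EC ∥ DB ∩ CB ∥ ED]
   → D = (-6, 6)
3. A_x = -13/5  [AB · DE = -64/5 ∩ 2·signedArea(DCA) = 84/5]
4. A_y = 12/5  [AB · DE = -64/5 ∩ 2·signedArea(DCA) = 84/5]
   → A = (-13/5, 12/5)

A = (-13/5, 12/5)
D = (-6, 6)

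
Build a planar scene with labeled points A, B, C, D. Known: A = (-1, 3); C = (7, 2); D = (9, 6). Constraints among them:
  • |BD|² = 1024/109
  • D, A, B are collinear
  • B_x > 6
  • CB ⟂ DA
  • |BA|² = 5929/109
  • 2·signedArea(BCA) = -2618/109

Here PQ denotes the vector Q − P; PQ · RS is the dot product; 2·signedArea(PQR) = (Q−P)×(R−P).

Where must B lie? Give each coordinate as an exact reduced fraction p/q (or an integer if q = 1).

1. B_x = 661/109  [D, A, B are collinear ∩ CB ⟂ DA]
2. B_y = 558/109  [D, A, B are collinear ∩ CB ⟂ DA]
   → B = (661/109, 558/109)

B = (661/109, 558/109)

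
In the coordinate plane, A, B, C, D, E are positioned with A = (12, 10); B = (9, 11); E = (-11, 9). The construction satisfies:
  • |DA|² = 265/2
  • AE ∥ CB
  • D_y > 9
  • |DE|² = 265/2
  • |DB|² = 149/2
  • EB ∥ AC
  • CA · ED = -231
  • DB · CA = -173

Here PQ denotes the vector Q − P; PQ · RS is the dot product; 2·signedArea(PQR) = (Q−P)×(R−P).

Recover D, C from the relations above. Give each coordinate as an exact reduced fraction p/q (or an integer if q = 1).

1. C_x = 32  [AE ∥ CB ∩ EB ∥ AC]
2. C_y = 12  [AE ∥ CB ∩ EB ∥ AC]
   → C = (32, 12)
3. D_x = 1/2  [line 20·x + 2·y + -29 = 0 ∩ |DA|² = 265/2]
4. D_y = 19/2  [line 20·x + 2·y + -29 = 0 ∩ |DA|² = 265/2]
   → D = (1/2, 19/2)

C = (32, 12)
D = (1/2, 19/2)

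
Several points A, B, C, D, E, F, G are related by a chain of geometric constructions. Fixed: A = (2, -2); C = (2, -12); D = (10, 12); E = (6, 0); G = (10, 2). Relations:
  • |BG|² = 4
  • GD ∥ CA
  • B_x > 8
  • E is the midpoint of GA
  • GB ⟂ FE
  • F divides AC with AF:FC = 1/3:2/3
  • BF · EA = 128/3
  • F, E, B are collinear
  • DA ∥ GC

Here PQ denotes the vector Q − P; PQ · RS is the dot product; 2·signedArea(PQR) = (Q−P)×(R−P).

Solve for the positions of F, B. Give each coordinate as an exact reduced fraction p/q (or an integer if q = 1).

1. F_x = 2  [F divides AC with AF:FC = 1/3:2/3]
2. F_y = -16/3  [F divides AC with AF:FC = 1/3:2/3]
   → F = (2, -16/3)
3. B_x = 42/5  [F, E, B are collinear ∩ GB ⟂ FE]
4. B_y = 16/5  [F, E, B are collinear ∩ GB ⟂ FE]
   → B = (42/5, 16/5)

B = (42/5, 16/5)
F = (2, -16/3)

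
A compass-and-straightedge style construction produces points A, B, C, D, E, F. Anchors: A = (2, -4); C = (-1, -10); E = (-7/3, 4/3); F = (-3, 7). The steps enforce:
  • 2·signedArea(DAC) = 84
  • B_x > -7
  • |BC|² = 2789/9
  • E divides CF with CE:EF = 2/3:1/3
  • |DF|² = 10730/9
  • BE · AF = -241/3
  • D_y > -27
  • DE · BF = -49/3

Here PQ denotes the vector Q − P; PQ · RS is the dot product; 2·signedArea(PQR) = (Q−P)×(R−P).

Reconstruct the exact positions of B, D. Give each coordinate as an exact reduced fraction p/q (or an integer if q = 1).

1. B_x = -20/3  [line 5·x + -11·y + 320/3 = 0 ∩ |BC|² = 2789/9]
2. B_y = 20/3  [line 5·x + -11·y + 320/3 = 0 ∩ |BC|² = 2789/9]
   → B = (-20/3, 20/3)
3. D_x = 14/3  [DE · BF = -49/3 ∩ 2·signedArea(DAC) = 84]
4. D_y = -80/3  [DE · BF = -49/3 ∩ 2·signedArea(DAC) = 84]
   → D = (14/3, -80/3)

B = (-20/3, 20/3)
D = (14/3, -80/3)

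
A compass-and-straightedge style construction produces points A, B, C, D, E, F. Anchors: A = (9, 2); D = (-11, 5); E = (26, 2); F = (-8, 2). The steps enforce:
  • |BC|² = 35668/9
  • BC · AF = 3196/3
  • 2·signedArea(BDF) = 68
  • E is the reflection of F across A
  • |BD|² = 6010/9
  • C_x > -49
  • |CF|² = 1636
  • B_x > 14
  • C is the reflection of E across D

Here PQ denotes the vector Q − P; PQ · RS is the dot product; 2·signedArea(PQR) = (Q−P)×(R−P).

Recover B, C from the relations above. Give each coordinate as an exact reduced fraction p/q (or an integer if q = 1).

1. B_x = 44/3  [line 3·x + 3·y + -50 = 0 ∩ |BD|² = 6010/9]
2. B_y = 2  [line 3·x + 3·y + -50 = 0 ∩ |BD|² = 6010/9]
   → B = (44/3, 2)
3. C_x = -48  [C is the reflection of E across D]
4. C_y = 8  [C is the reflection of E across D]
   → C = (-48, 8)

B = (44/3, 2)
C = (-48, 8)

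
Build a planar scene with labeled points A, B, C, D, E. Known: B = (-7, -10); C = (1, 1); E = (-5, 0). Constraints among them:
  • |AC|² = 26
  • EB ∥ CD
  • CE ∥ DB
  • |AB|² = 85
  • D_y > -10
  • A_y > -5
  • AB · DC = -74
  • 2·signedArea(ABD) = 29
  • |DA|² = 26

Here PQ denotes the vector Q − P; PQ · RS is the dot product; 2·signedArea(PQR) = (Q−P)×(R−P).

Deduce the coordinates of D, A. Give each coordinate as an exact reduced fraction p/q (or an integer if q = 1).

1. D_x = -1  [CE ∥ DB ∩ EB ∥ CD]
2. D_y = -9  [CE ∥ DB ∩ EB ∥ CD]
   → D = (-1, -9)
3. A_x = 0  [2·signedArea(ABD) = 29 ∩ AB · DC = -74]
4. A_y = -4  [2·signedArea(ABD) = 29 ∩ AB · DC = -74]
   → A = (0, -4)

A = (0, -4)
D = (-1, -9)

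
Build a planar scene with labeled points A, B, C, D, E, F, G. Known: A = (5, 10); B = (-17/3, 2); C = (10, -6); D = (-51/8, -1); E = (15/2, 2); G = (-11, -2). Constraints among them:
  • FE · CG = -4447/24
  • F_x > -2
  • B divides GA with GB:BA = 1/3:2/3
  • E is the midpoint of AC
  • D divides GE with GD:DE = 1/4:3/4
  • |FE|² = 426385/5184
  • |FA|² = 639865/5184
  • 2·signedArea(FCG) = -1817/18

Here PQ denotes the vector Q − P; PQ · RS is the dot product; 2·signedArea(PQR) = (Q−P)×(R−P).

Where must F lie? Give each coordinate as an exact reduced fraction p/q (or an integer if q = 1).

1. F_x = -109/72  [FE · CG = -4447/24 ∩ 2·signedArea(FCG) = -1817/18]
2. F_y = 1  [FE · CG = -4447/24 ∩ 2·signedArea(FCG) = -1817/18]
   → F = (-109/72, 1)

F = (-109/72, 1)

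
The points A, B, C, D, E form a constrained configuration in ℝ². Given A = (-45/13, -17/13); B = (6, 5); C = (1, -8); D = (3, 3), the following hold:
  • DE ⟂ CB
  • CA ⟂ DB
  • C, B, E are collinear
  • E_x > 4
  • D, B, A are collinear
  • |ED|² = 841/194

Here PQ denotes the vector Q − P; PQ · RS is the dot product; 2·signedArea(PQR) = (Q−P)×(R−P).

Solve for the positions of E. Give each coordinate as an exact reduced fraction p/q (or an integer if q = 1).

1. E_x = 959/194  [C, B, E are collinear ∩ DE ⟂ CB]
2. E_y = 437/194  [C, B, E are collinear ∩ DE ⟂ CB]
   → E = (959/194, 437/194)

E = (959/194, 437/194)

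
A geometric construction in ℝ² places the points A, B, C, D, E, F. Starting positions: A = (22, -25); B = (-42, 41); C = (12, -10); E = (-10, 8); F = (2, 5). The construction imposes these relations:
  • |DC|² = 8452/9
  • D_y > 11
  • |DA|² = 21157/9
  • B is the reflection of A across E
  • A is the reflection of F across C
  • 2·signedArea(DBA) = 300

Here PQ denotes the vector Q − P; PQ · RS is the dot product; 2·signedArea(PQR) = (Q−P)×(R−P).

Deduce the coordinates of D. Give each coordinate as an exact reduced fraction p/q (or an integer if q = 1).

1. D_x = -28/3  [line 66·x + 64·y + -152 = 0 ∩ |DA|² = 21157/9]
2. D_y = 12  [line 66·x + 64·y + -152 = 0 ∩ |DA|² = 21157/9]
   → D = (-28/3, 12)

D = (-28/3, 12)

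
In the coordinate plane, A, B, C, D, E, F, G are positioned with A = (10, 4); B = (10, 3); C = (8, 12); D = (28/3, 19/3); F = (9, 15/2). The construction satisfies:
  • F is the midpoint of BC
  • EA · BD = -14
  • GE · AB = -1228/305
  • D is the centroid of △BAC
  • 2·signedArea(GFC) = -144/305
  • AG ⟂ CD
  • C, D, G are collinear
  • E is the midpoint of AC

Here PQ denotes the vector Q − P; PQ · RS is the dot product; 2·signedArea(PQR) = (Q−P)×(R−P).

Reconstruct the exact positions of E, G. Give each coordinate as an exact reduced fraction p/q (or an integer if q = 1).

E = (9, 8)
G = (3016/305, 1212/305)

1. E_x = 9  [E is the midpoint of AC]
2. E_y = 8  [E is the midpoint of AC]
   → E = (9, 8)
3. G_x = 3016/305  [C, D, G are collinear ∩ AG ⟂ CD]
4. G_y = 1212/305  [C, D, G are collinear ∩ AG ⟂ CD]
   → G = (3016/305, 1212/305)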